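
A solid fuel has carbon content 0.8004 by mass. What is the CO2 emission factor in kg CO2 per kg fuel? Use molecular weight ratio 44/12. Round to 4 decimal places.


EF = C_frac * (M_CO2 / M_C)
EF = 0.8004 * (44/12)
EF = 0.8004 * 3.666667 = 2.9348 kg_CO2/kg_fuel


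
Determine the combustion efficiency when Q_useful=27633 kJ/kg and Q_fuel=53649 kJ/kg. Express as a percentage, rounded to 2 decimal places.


Efficiency = (Q_useful / Q_fuel) * 100
Efficiency = (27633 / 53649) * 100
Efficiency = 0.5151 * 100 = 51.51%


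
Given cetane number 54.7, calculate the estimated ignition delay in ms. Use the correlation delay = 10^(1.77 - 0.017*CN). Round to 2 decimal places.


delay = 10^(1.77 - 0.017*CN)
Exponent = 1.77 - 0.017*54.7 = 0.8401
delay = 10^0.8401 = 6.92 ms


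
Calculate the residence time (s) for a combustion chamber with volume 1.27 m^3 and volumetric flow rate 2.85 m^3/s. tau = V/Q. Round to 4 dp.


tau = V / Q_flow
tau = 1.27 / 2.85 = 0.4456 s


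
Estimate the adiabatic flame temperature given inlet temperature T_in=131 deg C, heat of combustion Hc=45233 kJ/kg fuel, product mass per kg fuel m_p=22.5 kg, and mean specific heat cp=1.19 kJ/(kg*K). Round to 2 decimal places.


T_ad = T_in + Hc / (m_p * cp)
Denominator = 22.5 * 1.19 = 26.7750
Temperature rise = 45233 / 26.7750 = 1689.37 K
T_ad = 131 + 1689.37 = 1820.37 deg C


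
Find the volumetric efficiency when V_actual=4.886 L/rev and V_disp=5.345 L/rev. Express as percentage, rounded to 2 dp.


eta_v = (V_actual / V_disp) * 100
Ratio = 4.886 / 5.345 = 0.9141
eta_v = 0.9141 * 100 = 91.41%


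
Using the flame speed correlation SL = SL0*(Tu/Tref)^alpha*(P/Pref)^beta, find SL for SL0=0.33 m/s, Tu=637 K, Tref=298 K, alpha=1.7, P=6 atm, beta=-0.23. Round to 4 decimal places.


SL = SL0 * (Tu/Tref)^alpha * (P/Pref)^beta
T ratio = 637/298 = 2.13758389
(T ratio)^alpha = 2.13758389^1.7 = 3.638056
(P/Pref)^beta = 6^(-0.23) = 0.662255
SL = 0.33 * 3.638056 * 0.662255 = 0.7951 m/s


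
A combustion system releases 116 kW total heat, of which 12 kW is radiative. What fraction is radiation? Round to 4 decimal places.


f_rad = Q_rad / Q_total
f_rad = 12 / 116 = 0.1034


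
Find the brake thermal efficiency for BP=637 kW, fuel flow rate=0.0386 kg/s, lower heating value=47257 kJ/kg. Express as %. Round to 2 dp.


eta_BTE = (BP / (mf * LHV)) * 100
Denominator = 0.0386 * 47257 = 1824.1202 kW
eta_BTE = (637 / 1824.1202) * 100 = 34.92%


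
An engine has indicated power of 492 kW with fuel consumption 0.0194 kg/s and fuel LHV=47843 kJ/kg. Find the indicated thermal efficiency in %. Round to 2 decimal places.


eta_ith = (IP / (mf * LHV)) * 100
Denominator = 0.0194 * 47843 = 928.1542 kW
eta_ith = (492 / 928.1542) * 100 = 53.01%


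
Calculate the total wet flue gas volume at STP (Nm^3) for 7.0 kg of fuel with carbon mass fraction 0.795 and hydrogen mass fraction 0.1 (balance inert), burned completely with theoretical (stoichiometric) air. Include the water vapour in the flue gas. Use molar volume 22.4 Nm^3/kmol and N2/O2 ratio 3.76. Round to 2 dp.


Per kg fuel: CO2 = (C/12 kmol)*22.4 = (0.795/12)*22.4 = 1.48400 Nm^3
Per kg fuel: H2O = (H/2 kmol)*22.4 = (0.1/2)*22.4 = 1.12000 Nm^3
O2 needed per kg fuel = C/12 + H/4 = 0.795/12 + 0.1/4 = 0.09125000 kmol
Per kg fuel: N2 = O2*3.76*22.4 = 0.09125000*3.76*22.4 = 7.68544 Nm^3
Total per kg = 1.48400 + 1.12000 + 7.68544 = 10.28944 Nm^3
Total = 10.28944 * 7.0 = 72.03 Nm^3


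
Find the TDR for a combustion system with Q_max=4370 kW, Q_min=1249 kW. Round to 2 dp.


TDR = Q_max / Q_min
TDR = 4370 / 1249 = 3.50


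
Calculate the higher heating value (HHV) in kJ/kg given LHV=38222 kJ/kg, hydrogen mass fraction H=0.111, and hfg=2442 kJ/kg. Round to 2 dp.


HHV = LHV + hfg * 9 * H
Water addition = 2442 * 9 * 0.111 = 2439.558 kJ/kg
HHV = 38222 + 2439.558 = 40661.56 kJ/kg


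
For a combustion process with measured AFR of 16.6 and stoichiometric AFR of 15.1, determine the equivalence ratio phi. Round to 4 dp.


phi = AFR_stoich / AFR_actual
phi = 15.1 / 16.6 = 0.9096


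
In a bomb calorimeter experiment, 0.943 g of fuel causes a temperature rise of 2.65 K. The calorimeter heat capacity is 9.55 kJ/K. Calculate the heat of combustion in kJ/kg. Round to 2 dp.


Hc = C_cal * delta_T / m_fuel
Q_released = 9.55 * 2.65 = 25.3075 kJ
m_fuel = 0.943 g = 0.943/1000 kg = 0.000943 kg
Hc = 25.3075 / 0.000943 = 26837.22 kJ/kg


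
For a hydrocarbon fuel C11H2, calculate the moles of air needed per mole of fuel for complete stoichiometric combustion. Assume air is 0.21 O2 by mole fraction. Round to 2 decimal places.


Balanced combustion: C11H2 + 11.5 O2 -> 11 CO2 + 1 H2O
O2 needed = C + H/4 = 11 + 2/4 = 11.50 moles
Air moles = O2 / 0.21 = 11.50 / 0.21 = 54.76 moles air


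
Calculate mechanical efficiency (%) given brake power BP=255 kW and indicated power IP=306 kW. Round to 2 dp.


eta_mech = (BP / IP) * 100
Ratio = 255 / 306 = 0.8333
eta_mech = 0.8333 * 100 = 83.33%


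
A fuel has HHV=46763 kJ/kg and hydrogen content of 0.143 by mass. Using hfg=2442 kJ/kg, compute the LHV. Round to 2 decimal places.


LHV = HHV - hfg * 9 * H
Water correction = 2442 * 9 * 0.143 = 3142.854 kJ/kg
LHV = 46763 - 3142.854 = 43620.15 kJ/kg


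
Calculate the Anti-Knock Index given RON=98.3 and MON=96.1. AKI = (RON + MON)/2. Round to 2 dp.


AKI = (RON + MON) / 2
AKI = (98.3 + 96.1) / 2
AKI = 194.4 / 2 = 97.20


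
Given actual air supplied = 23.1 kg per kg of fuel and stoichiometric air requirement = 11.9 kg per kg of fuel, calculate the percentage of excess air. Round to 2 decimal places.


Excess air = actual - stoichiometric = 23.1 - 11.9 = 11.20 kg/kg fuel
Excess air % = (excess / stoich) * 100 = (11.20 / 11.9) * 100 = 94.12%


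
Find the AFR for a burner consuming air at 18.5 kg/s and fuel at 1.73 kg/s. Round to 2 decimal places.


AFR = m_air / m_fuel
AFR = 18.5 / 1.73 = 10.69


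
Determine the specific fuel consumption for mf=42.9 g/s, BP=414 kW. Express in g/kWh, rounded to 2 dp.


SFC = (mf / BP) * 3600
Rate = 42.9 / 414 = 0.103623 g/(s*kW)
SFC = 0.103623 * 3600 = 373.04 g/kWh


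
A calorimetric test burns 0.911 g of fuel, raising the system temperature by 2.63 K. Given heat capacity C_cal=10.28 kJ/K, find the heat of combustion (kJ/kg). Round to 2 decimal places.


Hc = C_cal * delta_T / m_fuel
Q_released = 10.28 * 2.63 = 27.0364 kJ
m_fuel = 0.911 g = 0.911/1000 kg = 0.000911 kg
Hc = 27.0364 / 0.000911 = 29677.72 kJ/kg


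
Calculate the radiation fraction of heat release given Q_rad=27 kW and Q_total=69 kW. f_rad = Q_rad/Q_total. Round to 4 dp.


f_rad = Q_rad / Q_total
f_rad = 27 / 69 = 0.3913


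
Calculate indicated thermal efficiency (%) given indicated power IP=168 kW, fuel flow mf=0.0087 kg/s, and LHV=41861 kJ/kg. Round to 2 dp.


eta_ith = (IP / (mf * LHV)) * 100
Denominator = 0.0087 * 41861 = 364.1907 kW
eta_ith = (168 / 364.1907) * 100 = 46.13%


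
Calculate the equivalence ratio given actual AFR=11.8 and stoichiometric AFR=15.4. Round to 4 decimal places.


phi = AFR_stoich / AFR_actual
phi = 15.4 / 11.8 = 1.3051


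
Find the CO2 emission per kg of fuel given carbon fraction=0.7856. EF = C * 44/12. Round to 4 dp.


EF = C_frac * (M_CO2 / M_C)
EF = 0.7856 * (44/12)
EF = 0.7856 * 3.666667 = 2.8805 kg_CO2/kg_fuel


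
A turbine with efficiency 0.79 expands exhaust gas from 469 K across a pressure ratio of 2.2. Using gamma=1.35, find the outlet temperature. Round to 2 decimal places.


T_out = T_in * (1 - eta * (1 - PR^(-(gamma-1)/gamma)))
Exponent = -(1.35-1)/1.35 = -0.25925926
PR^exp = 2.2^(-0.25925926) = 0.81512413
Factor = 1 - 0.79*(1 - 0.81512413) = 0.85394806
T_out = 469 * 0.85394806 = 400.50 K


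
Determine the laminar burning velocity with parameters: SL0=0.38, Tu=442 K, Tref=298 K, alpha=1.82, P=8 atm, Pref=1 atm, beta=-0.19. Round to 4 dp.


SL = SL0 * (Tu/Tref)^alpha * (P/Pref)^beta
T ratio = 442/298 = 1.48322148
(T ratio)^alpha = 1.48322148^1.82 = 2.049250
(P/Pref)^beta = 8^(-0.19) = 0.673617
SL = 0.38 * 2.049250 * 0.673617 = 0.5246 m/s


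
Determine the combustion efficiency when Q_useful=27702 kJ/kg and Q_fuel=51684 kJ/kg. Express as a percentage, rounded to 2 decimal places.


Efficiency = (Q_useful / Q_fuel) * 100
Efficiency = (27702 / 51684) * 100
Efficiency = 0.5360 * 100 = 53.60%


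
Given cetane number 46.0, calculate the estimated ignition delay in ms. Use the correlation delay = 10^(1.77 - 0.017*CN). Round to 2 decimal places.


delay = 10^(1.77 - 0.017*CN)
Exponent = 1.77 - 0.017*46.0 = 0.9880
delay = 10^0.9880 = 9.73 ms


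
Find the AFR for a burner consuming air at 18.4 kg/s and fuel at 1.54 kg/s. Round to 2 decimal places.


AFR = m_air / m_fuel
AFR = 18.4 / 1.54 = 11.95


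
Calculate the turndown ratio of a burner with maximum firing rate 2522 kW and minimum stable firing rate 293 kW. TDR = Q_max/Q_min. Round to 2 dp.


TDR = Q_max / Q_min
TDR = 2522 / 293 = 8.61


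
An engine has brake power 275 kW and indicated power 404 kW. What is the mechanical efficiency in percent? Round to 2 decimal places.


eta_mech = (BP / IP) * 100
Ratio = 275 / 404 = 0.6807
eta_mech = 0.6807 * 100 = 68.07%


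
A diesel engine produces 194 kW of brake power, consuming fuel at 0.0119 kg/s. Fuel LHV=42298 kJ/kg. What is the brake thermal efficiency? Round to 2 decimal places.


eta_BTE = (BP / (mf * LHV)) * 100
Denominator = 0.0119 * 42298 = 503.3462 kW
eta_BTE = (194 / 503.3462) * 100 = 38.54%


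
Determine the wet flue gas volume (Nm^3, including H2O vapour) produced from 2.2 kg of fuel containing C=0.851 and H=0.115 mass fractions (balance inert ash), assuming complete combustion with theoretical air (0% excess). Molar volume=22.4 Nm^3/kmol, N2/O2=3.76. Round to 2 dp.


Per kg fuel: CO2 = (C/12 kmol)*22.4 = (0.851/12)*22.4 = 1.58853 Nm^3
Per kg fuel: H2O = (H/2 kmol)*22.4 = (0.115/2)*22.4 = 1.28800 Nm^3
O2 needed per kg fuel = C/12 + H/4 = 0.851/12 + 0.115/4 = 0.09966667 kmol
Per kg fuel: N2 = O2*3.76*22.4 = 0.09966667*3.76*22.4 = 8.39433 Nm^3
Total per kg = 1.58853 + 1.28800 + 8.39433 = 11.27086 Nm^3
Total = 11.27086 * 2.2 = 24.80 Nm^3


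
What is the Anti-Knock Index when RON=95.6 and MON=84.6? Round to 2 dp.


AKI = (RON + MON) / 2
AKI = (95.6 + 84.6) / 2
AKI = 180.2 / 2 = 90.10


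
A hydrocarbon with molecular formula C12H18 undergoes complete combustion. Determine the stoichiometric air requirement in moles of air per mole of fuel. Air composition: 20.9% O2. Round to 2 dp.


Balanced combustion: C12H18 + 16.5 O2 -> 12 CO2 + 9 H2O
O2 needed = C + H/4 = 12 + 18/4 = 16.50 moles
Air moles = O2 / 0.209 = 16.50 / 0.209 = 78.95 moles air


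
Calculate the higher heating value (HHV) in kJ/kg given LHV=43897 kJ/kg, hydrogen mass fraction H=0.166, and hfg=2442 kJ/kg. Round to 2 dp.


HHV = LHV + hfg * 9 * H
Water addition = 2442 * 9 * 0.166 = 3648.348 kJ/kg
HHV = 43897 + 3648.348 = 47545.35 kJ/kg


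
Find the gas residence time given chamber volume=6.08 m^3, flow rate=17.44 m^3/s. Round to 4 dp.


tau = V / Q_flow
tau = 6.08 / 17.44 = 0.3486 s


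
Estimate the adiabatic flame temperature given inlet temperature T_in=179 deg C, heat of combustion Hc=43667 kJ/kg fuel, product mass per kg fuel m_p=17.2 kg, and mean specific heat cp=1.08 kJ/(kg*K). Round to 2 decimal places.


T_ad = T_in + Hc / (m_p * cp)
Denominator = 17.2 * 1.08 = 18.5760
Temperature rise = 43667 / 18.5760 = 2350.72 K
T_ad = 179 + 2350.72 = 2529.72 deg C


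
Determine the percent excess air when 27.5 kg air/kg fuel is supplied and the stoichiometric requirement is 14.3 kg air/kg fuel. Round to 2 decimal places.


Excess air = actual - stoichiometric = 27.5 - 14.3 = 13.20 kg/kg fuel
Excess air % = (excess / stoich) * 100 = (13.20 / 14.3) * 100 = 92.31%


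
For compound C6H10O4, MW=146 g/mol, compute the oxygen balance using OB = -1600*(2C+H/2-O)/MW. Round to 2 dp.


OB = -1600 * (2C + H/2 - O) / MW
Inner = 2*6 + 10/2 - 4 = 13.00
OB = -1600 * 13.00 / 146 = -142.47%


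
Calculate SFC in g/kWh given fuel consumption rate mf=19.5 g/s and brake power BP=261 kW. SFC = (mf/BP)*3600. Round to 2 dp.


SFC = (mf / BP) * 3600
Rate = 19.5 / 261 = 0.074713 g/(s*kW)
SFC = 0.074713 * 3600 = 268.97 g/kWh


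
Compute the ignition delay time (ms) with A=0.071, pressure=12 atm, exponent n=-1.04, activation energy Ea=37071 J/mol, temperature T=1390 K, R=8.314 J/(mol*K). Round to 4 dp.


tau = A * P^n * exp(Ea/(R*T))
P^n = 12^(-1.04) = 0.07544866
Ea/(R*T) = 37071/(8.314*1390) = 3.207816
exp(Ea/(R*T)) = 24.725034
tau = 0.071 * 0.07544866 * 24.725034 = 0.1324 ms


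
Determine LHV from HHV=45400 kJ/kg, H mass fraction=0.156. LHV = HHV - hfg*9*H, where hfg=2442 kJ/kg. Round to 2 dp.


LHV = HHV - hfg * 9 * H
Water correction = 2442 * 9 * 0.156 = 3428.568 kJ/kg
LHV = 45400 - 3428.568 = 41971.43 kJ/kg


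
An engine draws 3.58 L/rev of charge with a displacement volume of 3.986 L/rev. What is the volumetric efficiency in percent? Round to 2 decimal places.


eta_v = (V_actual / V_disp) * 100
Ratio = 3.58 / 3.986 = 0.8981
eta_v = 0.8981 * 100 = 89.81%


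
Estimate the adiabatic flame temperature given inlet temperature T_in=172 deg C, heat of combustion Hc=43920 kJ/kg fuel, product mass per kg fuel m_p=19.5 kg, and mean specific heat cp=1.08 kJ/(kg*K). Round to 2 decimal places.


T_ad = T_in + Hc / (m_p * cp)
Denominator = 19.5 * 1.08 = 21.0600
Temperature rise = 43920 / 21.0600 = 2085.47 K
T_ad = 172 + 2085.47 = 2257.47 deg C


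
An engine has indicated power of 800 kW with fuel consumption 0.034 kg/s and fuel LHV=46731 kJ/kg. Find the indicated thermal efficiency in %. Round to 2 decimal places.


eta_ith = (IP / (mf * LHV)) * 100
Denominator = 0.034 * 46731 = 1588.8540 kW
eta_ith = (800 / 1588.8540) * 100 = 50.35%


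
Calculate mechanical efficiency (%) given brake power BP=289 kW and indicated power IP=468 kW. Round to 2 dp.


eta_mech = (BP / IP) * 100
Ratio = 289 / 468 = 0.6175
eta_mech = 0.6175 * 100 = 61.75%


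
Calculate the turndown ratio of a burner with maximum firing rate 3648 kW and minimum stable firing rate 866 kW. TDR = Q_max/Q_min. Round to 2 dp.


TDR = Q_max / Q_min
TDR = 3648 / 866 = 4.21


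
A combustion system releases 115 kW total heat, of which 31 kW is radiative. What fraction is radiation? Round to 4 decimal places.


f_rad = Q_rad / Q_total
f_rad = 31 / 115 = 0.2696


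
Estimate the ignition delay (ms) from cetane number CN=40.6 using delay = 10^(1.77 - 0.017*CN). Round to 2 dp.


delay = 10^(1.77 - 0.017*CN)
Exponent = 1.77 - 0.017*40.6 = 1.0798
delay = 10^1.0798 = 12.02 ms


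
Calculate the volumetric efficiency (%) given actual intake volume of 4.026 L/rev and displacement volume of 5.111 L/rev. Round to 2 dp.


eta_v = (V_actual / V_disp) * 100
Ratio = 4.026 / 5.111 = 0.7877
eta_v = 0.7877 * 100 = 78.77%


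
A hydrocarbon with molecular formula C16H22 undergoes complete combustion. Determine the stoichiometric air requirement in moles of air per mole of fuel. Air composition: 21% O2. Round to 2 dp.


Balanced combustion: C16H22 + 21.5 O2 -> 16 CO2 + 11 H2O
O2 needed = C + H/4 = 16 + 22/4 = 21.50 moles
Air moles = O2 / 0.21 = 21.50 / 0.21 = 102.38 moles air


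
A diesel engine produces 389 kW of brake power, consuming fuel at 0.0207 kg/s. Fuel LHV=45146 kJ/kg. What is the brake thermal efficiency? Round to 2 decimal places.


eta_BTE = (BP / (mf * LHV)) * 100
Denominator = 0.0207 * 45146 = 934.5222 kW
eta_BTE = (389 / 934.5222) * 100 = 41.63%


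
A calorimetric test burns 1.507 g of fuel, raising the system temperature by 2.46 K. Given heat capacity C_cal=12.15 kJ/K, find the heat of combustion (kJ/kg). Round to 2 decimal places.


Hc = C_cal * delta_T / m_fuel
Q_released = 12.15 * 2.46 = 29.8890 kJ
m_fuel = 1.507 g = 1.507/1000 kg = 0.001507 kg
Hc = 29.8890 / 0.001507 = 19833.44 kJ/kg


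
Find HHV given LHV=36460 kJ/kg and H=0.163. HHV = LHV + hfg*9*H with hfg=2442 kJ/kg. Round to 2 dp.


HHV = LHV + hfg * 9 * H
Water addition = 2442 * 9 * 0.163 = 3582.414 kJ/kg
HHV = 36460 + 3582.414 = 40042.41 kJ/kg


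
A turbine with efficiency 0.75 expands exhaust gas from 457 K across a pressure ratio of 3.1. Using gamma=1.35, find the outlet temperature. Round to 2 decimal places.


T_out = T_in * (1 - eta * (1 - PR^(-(gamma-1)/gamma)))
Exponent = -(1.35-1)/1.35 = -0.25925926
PR^exp = 3.1^(-0.25925926) = 0.74577862
Factor = 1 - 0.75*(1 - 0.74577862) = 0.80933397
T_out = 457 * 0.80933397 = 369.87 K


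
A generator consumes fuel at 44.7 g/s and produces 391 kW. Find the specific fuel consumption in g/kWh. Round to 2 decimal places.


SFC = (mf / BP) * 3600
Rate = 44.7 / 391 = 0.114322 g/(s*kW)
SFC = 0.114322 * 3600 = 411.56 g/kWh


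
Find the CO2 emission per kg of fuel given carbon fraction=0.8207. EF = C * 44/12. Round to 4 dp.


EF = C_frac * (M_CO2 / M_C)
EF = 0.8207 * (44/12)
EF = 0.8207 * 3.666667 = 3.0092 kg_CO2/kg_fuel


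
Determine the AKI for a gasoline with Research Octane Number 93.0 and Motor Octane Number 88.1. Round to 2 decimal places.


AKI = (RON + MON) / 2
AKI = (93.0 + 88.1) / 2
AKI = 181.1 / 2 = 90.55


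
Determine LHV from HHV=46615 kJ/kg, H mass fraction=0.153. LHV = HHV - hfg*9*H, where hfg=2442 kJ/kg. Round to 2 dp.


LHV = HHV - hfg * 9 * H
Water correction = 2442 * 9 * 0.153 = 3362.634 kJ/kg
LHV = 46615 - 3362.634 = 43252.37 kJ/kg


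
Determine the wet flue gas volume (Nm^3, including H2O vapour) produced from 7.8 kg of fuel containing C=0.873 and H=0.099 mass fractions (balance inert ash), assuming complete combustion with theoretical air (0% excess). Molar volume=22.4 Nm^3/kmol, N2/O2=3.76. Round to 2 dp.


Per kg fuel: CO2 = (C/12 kmol)*22.4 = (0.873/12)*22.4 = 1.62960 Nm^3
Per kg fuel: H2O = (H/2 kmol)*22.4 = (0.099/2)*22.4 = 1.10880 Nm^3
O2 needed per kg fuel = C/12 + H/4 = 0.873/12 + 0.099/4 = 0.09750000 kmol
Per kg fuel: N2 = O2*3.76*22.4 = 0.09750000*3.76*22.4 = 8.21184 Nm^3
Total per kg = 1.62960 + 1.10880 + 8.21184 = 10.95024 Nm^3
Total = 10.95024 * 7.8 = 85.41 Nm^3


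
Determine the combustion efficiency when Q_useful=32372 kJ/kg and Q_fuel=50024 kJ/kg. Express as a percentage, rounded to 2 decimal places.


Efficiency = (Q_useful / Q_fuel) * 100
Efficiency = (32372 / 50024) * 100
Efficiency = 0.6471 * 100 = 64.71%


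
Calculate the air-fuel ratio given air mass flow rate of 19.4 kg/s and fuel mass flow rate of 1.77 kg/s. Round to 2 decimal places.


AFR = m_air / m_fuel
AFR = 19.4 / 1.77 = 10.96


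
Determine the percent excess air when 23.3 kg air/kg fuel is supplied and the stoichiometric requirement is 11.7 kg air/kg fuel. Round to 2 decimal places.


Excess air = actual - stoichiometric = 23.3 - 11.7 = 11.60 kg/kg fuel
Excess air % = (excess / stoich) * 100 = (11.60 / 11.7) * 100 = 99.15%


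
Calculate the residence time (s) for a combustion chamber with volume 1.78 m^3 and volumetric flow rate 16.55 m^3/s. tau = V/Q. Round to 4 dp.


tau = V / Q_flow
tau = 1.78 / 16.55 = 0.1076 s


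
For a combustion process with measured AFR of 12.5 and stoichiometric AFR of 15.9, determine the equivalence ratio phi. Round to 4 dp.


phi = AFR_stoich / AFR_actual
phi = 15.9 / 12.5 = 1.2720


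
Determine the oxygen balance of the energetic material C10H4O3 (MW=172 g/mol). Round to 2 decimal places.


OB = -1600 * (2C + H/2 - O) / MW
Inner = 2*10 + 4/2 - 3 = 19.00
OB = -1600 * 19.00 / 172 = -176.74%


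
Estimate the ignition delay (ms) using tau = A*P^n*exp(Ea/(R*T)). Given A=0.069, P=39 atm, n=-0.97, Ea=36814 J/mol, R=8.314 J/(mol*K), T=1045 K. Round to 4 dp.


tau = A * P^n * exp(Ea/(R*T))
P^n = 39^(-0.97) = 0.02861985
Ea/(R*T) = 36814/(8.314*1045) = 4.237275
exp(Ea/(R*T)) = 69.219004
tau = 0.069 * 0.02861985 * 69.219004 = 0.1367 ms


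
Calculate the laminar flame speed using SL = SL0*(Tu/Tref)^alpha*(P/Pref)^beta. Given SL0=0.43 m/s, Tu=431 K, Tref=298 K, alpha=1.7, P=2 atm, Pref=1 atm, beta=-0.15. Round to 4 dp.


SL = SL0 * (Tu/Tref)^alpha * (P/Pref)^beta
T ratio = 431/298 = 1.44630872
(T ratio)^alpha = 1.44630872^1.7 = 1.872594
(P/Pref)^beta = 2^(-0.15) = 0.901250
SL = 0.43 * 1.872594 * 0.901250 = 0.7257 m/s


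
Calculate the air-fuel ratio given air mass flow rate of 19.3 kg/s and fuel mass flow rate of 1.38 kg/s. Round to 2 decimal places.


AFR = m_air / m_fuel
AFR = 19.3 / 1.38 = 13.99


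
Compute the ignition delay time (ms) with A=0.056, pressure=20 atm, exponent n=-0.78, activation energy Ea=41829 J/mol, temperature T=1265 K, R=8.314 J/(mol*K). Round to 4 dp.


tau = A * P^n * exp(Ea/(R*T))
P^n = 20^(-0.78) = 0.09664883
Ea/(R*T) = 41829/(8.314*1265) = 3.977195
exp(Ea/(R*T)) = 53.367155
tau = 0.056 * 0.09664883 * 53.367155 = 0.2888 ms


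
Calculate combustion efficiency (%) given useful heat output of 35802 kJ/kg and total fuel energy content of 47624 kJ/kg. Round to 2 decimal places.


Efficiency = (Q_useful / Q_fuel) * 100
Efficiency = (35802 / 47624) * 100
Efficiency = 0.7518 * 100 = 75.18%


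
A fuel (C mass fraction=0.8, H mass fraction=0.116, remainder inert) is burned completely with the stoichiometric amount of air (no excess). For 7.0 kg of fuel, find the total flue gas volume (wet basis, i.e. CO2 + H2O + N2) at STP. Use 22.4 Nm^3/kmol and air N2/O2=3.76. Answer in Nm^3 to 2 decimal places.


Per kg fuel: CO2 = (C/12 kmol)*22.4 = (0.8/12)*22.4 = 1.49333 Nm^3
Per kg fuel: H2O = (H/2 kmol)*22.4 = (0.116/2)*22.4 = 1.29920 Nm^3
O2 needed per kg fuel = C/12 + H/4 = 0.8/12 + 0.116/4 = 0.09566667 kmol
Per kg fuel: N2 = O2*3.76*22.4 = 0.09566667*3.76*22.4 = 8.05743 Nm^3
Total per kg = 1.49333 + 1.29920 + 8.05743 = 10.84996 Nm^3
Total = 10.84996 * 7.0 = 75.95 Nm^3


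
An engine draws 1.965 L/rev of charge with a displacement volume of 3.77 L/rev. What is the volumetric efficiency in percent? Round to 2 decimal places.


eta_v = (V_actual / V_disp) * 100
Ratio = 1.965 / 3.77 = 0.5212
eta_v = 0.5212 * 100 = 52.12%


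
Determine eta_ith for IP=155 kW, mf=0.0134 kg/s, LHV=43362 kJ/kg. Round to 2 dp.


eta_ith = (IP / (mf * LHV)) * 100
Denominator = 0.0134 * 43362 = 581.0508 kW
eta_ith = (155 / 581.0508) * 100 = 26.68%


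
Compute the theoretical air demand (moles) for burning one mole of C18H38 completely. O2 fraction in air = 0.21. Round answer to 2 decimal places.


Balanced combustion: C18H38 + 27.5 O2 -> 18 CO2 + 19 H2O
O2 needed = C + H/4 = 18 + 38/4 = 27.50 moles
Air moles = O2 / 0.21 = 27.50 / 0.21 = 130.95 moles air


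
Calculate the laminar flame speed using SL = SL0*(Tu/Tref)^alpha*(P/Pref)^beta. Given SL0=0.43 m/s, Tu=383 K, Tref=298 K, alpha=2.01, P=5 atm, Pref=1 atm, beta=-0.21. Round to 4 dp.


SL = SL0 * (Tu/Tref)^alpha * (P/Pref)^beta
T ratio = 383/298 = 1.28523490
(T ratio)^alpha = 1.28523490^2.01 = 1.655979
(P/Pref)^beta = 5^(-0.21) = 0.713208
SL = 0.43 * 1.655979 * 0.713208 = 0.5079 m/s


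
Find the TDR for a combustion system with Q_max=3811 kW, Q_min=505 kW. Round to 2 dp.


TDR = Q_max / Q_min
TDR = 3811 / 505 = 7.55


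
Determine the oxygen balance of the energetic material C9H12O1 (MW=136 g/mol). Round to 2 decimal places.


OB = -1600 * (2C + H/2 - O) / MW
Inner = 2*9 + 12/2 - 1 = 23.00
OB = -1600 * 23.00 / 136 = -270.59%


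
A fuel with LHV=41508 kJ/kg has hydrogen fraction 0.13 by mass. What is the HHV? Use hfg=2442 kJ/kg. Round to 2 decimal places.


HHV = LHV + hfg * 9 * H
Water addition = 2442 * 9 * 0.13 = 2857.140 kJ/kg
HHV = 41508 + 2857.140 = 44365.14 kJ/kg


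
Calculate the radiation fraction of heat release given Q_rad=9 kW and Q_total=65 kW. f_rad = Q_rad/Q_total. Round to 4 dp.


f_rad = Q_rad / Q_total
f_rad = 9 / 65 = 0.1385


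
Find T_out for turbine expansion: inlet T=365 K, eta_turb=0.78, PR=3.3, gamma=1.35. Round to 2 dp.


T_out = T_in * (1 - eta * (1 - PR^(-(gamma-1)/gamma)))
Exponent = -(1.35-1)/1.35 = -0.25925926
PR^exp = 3.3^(-0.25925926) = 0.73378775
Factor = 1 - 0.78*(1 - 0.73378775) = 0.79235445
T_out = 365 * 0.79235445 = 289.21 K


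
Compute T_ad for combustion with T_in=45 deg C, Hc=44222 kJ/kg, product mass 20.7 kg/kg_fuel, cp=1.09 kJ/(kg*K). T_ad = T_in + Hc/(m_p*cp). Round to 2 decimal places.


T_ad = T_in + Hc / (m_p * cp)
Denominator = 20.7 * 1.09 = 22.5630
Temperature rise = 44222 / 22.5630 = 1959.93 K
T_ad = 45 + 1959.93 = 2004.93 deg C


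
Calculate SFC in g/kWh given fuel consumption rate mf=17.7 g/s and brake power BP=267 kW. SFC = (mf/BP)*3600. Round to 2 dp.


SFC = (mf / BP) * 3600
Rate = 17.7 / 267 = 0.066292 g/(s*kW)
SFC = 0.066292 * 3600 = 238.65 g/kWh


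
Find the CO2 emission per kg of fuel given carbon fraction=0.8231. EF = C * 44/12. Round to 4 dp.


EF = C_frac * (M_CO2 / M_C)
EF = 0.8231 * (44/12)
EF = 0.8231 * 3.666667 = 3.0180 kg_CO2/kg_fuel


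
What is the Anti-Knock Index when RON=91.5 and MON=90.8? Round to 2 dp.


AKI = (RON + MON) / 2
AKI = (91.5 + 90.8) / 2
AKI = 182.3 / 2 = 91.15


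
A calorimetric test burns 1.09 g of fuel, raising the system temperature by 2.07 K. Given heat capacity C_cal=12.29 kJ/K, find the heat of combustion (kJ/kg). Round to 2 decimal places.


Hc = C_cal * delta_T / m_fuel
Q_released = 12.29 * 2.07 = 25.4403 kJ
m_fuel = 1.09 g = 1.09/1000 kg = 0.001090 kg
Hc = 25.4403 / 0.001090 = 23339.72 kJ/kg


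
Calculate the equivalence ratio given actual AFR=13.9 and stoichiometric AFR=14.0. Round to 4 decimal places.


phi = AFR_stoich / AFR_actual
phi = 14.0 / 13.9 = 1.0072


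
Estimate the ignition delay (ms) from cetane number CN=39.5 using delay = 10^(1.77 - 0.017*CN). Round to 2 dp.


delay = 10^(1.77 - 0.017*CN)
Exponent = 1.77 - 0.017*39.5 = 1.0985
delay = 10^1.0985 = 12.55 ms


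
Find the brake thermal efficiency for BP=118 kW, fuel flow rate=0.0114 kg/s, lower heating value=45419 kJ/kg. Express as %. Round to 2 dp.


eta_BTE = (BP / (mf * LHV)) * 100
Denominator = 0.0114 * 45419 = 517.7766 kW
eta_BTE = (118 / 517.7766) * 100 = 22.79%


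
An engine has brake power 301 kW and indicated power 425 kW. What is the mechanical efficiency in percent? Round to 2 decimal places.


eta_mech = (BP / IP) * 100
Ratio = 301 / 425 = 0.7082
eta_mech = 0.7082 * 100 = 70.82%


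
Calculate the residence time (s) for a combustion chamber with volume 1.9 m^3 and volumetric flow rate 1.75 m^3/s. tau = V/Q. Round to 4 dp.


tau = V / Q_flow
tau = 1.9 / 1.75 = 1.0857 s


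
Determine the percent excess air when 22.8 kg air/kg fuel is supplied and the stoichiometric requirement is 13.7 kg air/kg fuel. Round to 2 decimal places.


Excess air = actual - stoichiometric = 22.8 - 13.7 = 9.10 kg/kg fuel
Excess air % = (excess / stoich) * 100 = (9.10 / 13.7) * 100 = 66.42%


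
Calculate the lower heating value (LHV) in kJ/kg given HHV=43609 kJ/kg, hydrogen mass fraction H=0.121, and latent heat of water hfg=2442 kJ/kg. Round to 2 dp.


LHV = HHV - hfg * 9 * H
Water correction = 2442 * 9 * 0.121 = 2659.338 kJ/kg
LHV = 43609 - 2659.338 = 40949.66 kJ/kg


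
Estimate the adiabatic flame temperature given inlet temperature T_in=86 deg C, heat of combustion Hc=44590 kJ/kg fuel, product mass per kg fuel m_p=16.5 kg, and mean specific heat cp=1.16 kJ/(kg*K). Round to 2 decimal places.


T_ad = T_in + Hc / (m_p * cp)
Denominator = 16.5 * 1.16 = 19.1400
Temperature rise = 44590 / 19.1400 = 2329.68 K
T_ad = 86 + 2329.68 = 2415.68 deg C


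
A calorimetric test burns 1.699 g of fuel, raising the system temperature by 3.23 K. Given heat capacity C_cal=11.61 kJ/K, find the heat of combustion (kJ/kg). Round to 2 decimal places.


Hc = C_cal * delta_T / m_fuel
Q_released = 11.61 * 3.23 = 37.5003 kJ
m_fuel = 1.699 g = 1.699/1000 kg = 0.001699 kg
Hc = 37.5003 / 0.001699 = 22071.98 kJ/kg


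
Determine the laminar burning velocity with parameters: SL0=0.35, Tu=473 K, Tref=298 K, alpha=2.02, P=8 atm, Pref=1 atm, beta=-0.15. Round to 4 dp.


SL = SL0 * (Tu/Tref)^alpha * (P/Pref)^beta
T ratio = 473/298 = 1.58724832
(T ratio)^alpha = 1.58724832^2.02 = 2.542744
(P/Pref)^beta = 8^(-0.15) = 0.732043
SL = 0.35 * 2.542744 * 0.732043 = 0.6515 m/s


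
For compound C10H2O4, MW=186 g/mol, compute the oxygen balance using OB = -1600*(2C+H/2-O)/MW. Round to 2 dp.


OB = -1600 * (2C + H/2 - O) / MW
Inner = 2*10 + 2/2 - 4 = 17.00
OB = -1600 * 17.00 / 186 = -146.24%


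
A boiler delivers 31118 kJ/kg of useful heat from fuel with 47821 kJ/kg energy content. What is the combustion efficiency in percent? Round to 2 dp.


Efficiency = (Q_useful / Q_fuel) * 100
Efficiency = (31118 / 47821) * 100
Efficiency = 0.6507 * 100 = 65.07%


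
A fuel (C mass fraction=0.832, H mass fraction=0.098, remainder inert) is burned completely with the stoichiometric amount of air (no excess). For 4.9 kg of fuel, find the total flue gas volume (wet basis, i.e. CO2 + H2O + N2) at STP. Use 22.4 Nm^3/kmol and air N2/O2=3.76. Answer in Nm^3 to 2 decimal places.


Per kg fuel: CO2 = (C/12 kmol)*22.4 = (0.832/12)*22.4 = 1.55307 Nm^3
Per kg fuel: H2O = (H/2 kmol)*22.4 = (0.098/2)*22.4 = 1.09760 Nm^3
O2 needed per kg fuel = C/12 + H/4 = 0.832/12 + 0.098/4 = 0.09383333 kmol
Per kg fuel: N2 = O2*3.76*22.4 = 0.09383333*3.76*22.4 = 7.90302 Nm^3
Total per kg = 1.55307 + 1.09760 + 7.90302 = 10.55369 Nm^3
Total = 10.55369 * 4.9 = 51.71 Nm^3


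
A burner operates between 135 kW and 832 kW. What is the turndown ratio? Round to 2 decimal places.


TDR = Q_max / Q_min
TDR = 832 / 135 = 6.16


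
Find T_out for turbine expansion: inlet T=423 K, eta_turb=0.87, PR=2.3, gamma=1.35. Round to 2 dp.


T_out = T_in * (1 - eta * (1 - PR^(-(gamma-1)/gamma)))
Exponent = -(1.35-1)/1.35 = -0.25925926
PR^exp = 2.3^(-0.25925926) = 0.80578413
Factor = 1 - 0.87*(1 - 0.80578413) = 0.83103219
T_out = 423 * 0.83103219 = 351.53 K


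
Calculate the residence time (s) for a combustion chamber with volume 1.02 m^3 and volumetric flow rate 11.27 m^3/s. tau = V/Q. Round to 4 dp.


tau = V / Q_flow
tau = 1.02 / 11.27 = 0.0905 s


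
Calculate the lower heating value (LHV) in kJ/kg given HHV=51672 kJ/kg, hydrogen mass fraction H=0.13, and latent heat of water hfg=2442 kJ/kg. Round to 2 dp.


LHV = HHV - hfg * 9 * H
Water correction = 2442 * 9 * 0.13 = 2857.140 kJ/kg
LHV = 51672 - 2857.140 = 48814.86 kJ/kg


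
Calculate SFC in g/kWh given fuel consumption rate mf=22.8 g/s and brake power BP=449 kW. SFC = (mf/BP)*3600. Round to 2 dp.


SFC = (mf / BP) * 3600
Rate = 22.8 / 449 = 0.050780 g/(s*kW)
SFC = 0.050780 * 3600 = 182.81 g/kWh


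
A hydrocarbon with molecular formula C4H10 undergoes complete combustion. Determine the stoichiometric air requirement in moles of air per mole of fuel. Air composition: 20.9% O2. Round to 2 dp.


Balanced combustion: C4H10 + 6.5 O2 -> 4 CO2 + 5 H2O
O2 needed = C + H/4 = 4 + 10/4 = 6.50 moles
Air moles = O2 / 0.209 = 6.50 / 0.209 = 31.10 moles air


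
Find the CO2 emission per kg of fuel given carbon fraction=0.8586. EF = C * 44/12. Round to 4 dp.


EF = C_frac * (M_CO2 / M_C)
EF = 0.8586 * (44/12)
EF = 0.8586 * 3.666667 = 3.1482 kg_CO2/kg_fuel


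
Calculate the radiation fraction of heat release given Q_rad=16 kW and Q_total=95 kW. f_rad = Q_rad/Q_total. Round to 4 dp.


f_rad = Q_rad / Q_total
f_rad = 16 / 95 = 0.1684


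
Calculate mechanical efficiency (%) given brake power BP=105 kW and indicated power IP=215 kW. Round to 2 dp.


eta_mech = (BP / IP) * 100
Ratio = 105 / 215 = 0.4884
eta_mech = 0.4884 * 100 = 48.84%


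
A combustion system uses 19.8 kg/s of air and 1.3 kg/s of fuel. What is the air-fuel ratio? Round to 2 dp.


AFR = m_air / m_fuel
AFR = 19.8 / 1.3 = 15.23


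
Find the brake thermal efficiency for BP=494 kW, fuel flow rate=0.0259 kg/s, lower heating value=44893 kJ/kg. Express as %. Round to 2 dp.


eta_BTE = (BP / (mf * LHV)) * 100
Denominator = 0.0259 * 44893 = 1162.7287 kW
eta_BTE = (494 / 1162.7287) * 100 = 42.49%


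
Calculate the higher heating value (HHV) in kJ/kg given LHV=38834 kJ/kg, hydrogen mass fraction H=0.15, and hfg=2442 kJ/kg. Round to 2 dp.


HHV = LHV + hfg * 9 * H
Water addition = 2442 * 9 * 0.15 = 3296.700 kJ/kg
HHV = 38834 + 3296.700 = 42130.70 kJ/kg


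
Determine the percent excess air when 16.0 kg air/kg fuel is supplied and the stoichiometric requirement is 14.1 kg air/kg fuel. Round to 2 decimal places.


Excess air = actual - stoichiometric = 16.0 - 14.1 = 1.90 kg/kg fuel
Excess air % = (excess / stoich) * 100 = (1.90 / 14.1) * 100 = 13.48%


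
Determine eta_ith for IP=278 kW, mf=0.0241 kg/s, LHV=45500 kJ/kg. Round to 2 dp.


eta_ith = (IP / (mf * LHV)) * 100
Denominator = 0.0241 * 45500 = 1096.5500 kW
eta_ith = (278 / 1096.5500) * 100 = 25.35%


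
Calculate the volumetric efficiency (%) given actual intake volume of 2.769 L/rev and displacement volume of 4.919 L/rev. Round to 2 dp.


eta_v = (V_actual / V_disp) * 100
Ratio = 2.769 / 4.919 = 0.5629
eta_v = 0.5629 * 100 = 56.29%


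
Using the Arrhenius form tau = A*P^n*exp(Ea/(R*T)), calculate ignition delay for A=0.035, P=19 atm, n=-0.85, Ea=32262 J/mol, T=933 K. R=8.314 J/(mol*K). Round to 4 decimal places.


tau = A * P^n * exp(Ea/(R*T))
P^n = 19^(-0.85) = 0.08185768
Ea/(R*T) = 32262/(8.314*933) = 4.159102
exp(Ea/(R*T)) = 64.014044
tau = 0.035 * 0.08185768 * 64.014044 = 0.1834 ms


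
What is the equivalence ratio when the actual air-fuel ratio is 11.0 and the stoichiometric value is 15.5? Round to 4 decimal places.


phi = AFR_stoich / AFR_actual
phi = 15.5 / 11.0 = 1.4091


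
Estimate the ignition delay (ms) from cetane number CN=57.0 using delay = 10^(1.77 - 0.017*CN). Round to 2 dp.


delay = 10^(1.77 - 0.017*CN)
Exponent = 1.77 - 0.017*57.0 = 0.8010
delay = 10^0.8010 = 6.32 ms


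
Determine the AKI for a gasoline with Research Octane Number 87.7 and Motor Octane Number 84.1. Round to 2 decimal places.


AKI = (RON + MON) / 2
AKI = (87.7 + 84.1) / 2
AKI = 171.8 / 2 = 85.90


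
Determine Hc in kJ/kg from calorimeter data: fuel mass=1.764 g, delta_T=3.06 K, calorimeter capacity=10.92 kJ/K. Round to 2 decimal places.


Hc = C_cal * delta_T / m_fuel
Q_released = 10.92 * 3.06 = 33.4152 kJ
m_fuel = 1.764 g = 1.764/1000 kg = 0.001764 kg
Hc = 33.4152 / 0.001764 = 18942.86 kJ/kg


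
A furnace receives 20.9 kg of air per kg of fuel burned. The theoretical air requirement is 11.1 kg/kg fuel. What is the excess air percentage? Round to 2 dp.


Excess air = actual - stoichiometric = 20.9 - 11.1 = 9.80 kg/kg fuel
Excess air % = (excess / stoich) * 100 = (9.80 / 11.1) * 100 = 88.29%


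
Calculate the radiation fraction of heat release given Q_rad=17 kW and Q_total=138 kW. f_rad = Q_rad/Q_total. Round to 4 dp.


f_rad = Q_rad / Q_total
f_rad = 17 / 138 = 0.1232


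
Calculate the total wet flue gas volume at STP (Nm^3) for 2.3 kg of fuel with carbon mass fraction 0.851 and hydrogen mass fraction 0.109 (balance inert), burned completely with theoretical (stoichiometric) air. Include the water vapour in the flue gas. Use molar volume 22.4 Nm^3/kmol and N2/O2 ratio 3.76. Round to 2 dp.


Per kg fuel: CO2 = (C/12 kmol)*22.4 = (0.851/12)*22.4 = 1.58853 Nm^3
Per kg fuel: H2O = (H/2 kmol)*22.4 = (0.109/2)*22.4 = 1.22080 Nm^3
O2 needed per kg fuel = C/12 + H/4 = 0.851/12 + 0.109/4 = 0.09816667 kmol
Per kg fuel: N2 = O2*3.76*22.4 = 0.09816667*3.76*22.4 = 8.26799 Nm^3
Total per kg = 1.58853 + 1.22080 + 8.26799 = 11.07732 Nm^3
Total = 11.07732 * 2.3 = 25.48 Nm^3


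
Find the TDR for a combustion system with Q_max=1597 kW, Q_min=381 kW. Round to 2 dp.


TDR = Q_max / Q_min
TDR = 1597 / 381 = 4.19


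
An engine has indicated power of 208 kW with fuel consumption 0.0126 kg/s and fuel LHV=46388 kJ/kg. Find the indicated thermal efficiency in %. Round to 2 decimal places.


eta_ith = (IP / (mf * LHV)) * 100
Denominator = 0.0126 * 46388 = 584.4888 kW
eta_ith = (208 / 584.4888) * 100 = 35.59%


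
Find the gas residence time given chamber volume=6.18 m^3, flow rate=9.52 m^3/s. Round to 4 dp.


tau = V / Q_flow
tau = 6.18 / 9.52 = 0.6492 s


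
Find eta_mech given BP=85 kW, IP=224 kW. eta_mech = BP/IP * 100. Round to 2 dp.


eta_mech = (BP / IP) * 100
Ratio = 85 / 224 = 0.3795
eta_mech = 0.3795 * 100 = 37.95%


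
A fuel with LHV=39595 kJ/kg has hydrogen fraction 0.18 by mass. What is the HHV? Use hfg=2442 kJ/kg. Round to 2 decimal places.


HHV = LHV + hfg * 9 * H
Water addition = 2442 * 9 * 0.18 = 3956.040 kJ/kg
HHV = 39595 + 3956.040 = 43551.04 kJ/kg


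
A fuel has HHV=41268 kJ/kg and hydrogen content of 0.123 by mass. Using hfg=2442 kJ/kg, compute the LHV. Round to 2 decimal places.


LHV = HHV - hfg * 9 * H
Water correction = 2442 * 9 * 0.123 = 2703.294 kJ/kg
LHV = 41268 - 2703.294 = 38564.71 kJ/kg


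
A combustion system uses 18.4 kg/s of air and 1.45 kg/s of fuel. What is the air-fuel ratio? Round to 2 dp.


AFR = m_air / m_fuel
AFR = 18.4 / 1.45 = 12.69


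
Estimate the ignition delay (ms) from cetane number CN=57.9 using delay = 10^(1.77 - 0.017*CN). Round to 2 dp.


delay = 10^(1.77 - 0.017*CN)
Exponent = 1.77 - 0.017*57.9 = 0.7857
delay = 10^0.7857 = 6.11 ms


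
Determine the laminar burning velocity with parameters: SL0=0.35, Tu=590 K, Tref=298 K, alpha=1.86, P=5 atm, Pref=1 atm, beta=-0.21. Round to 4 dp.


SL = SL0 * (Tu/Tref)^alpha * (P/Pref)^beta
T ratio = 590/298 = 1.97986577
(T ratio)^alpha = 1.97986577^1.86 = 3.562398
(P/Pref)^beta = 5^(-0.21) = 0.713208
SL = 0.35 * 3.562398 * 0.713208 = 0.8893 m/s


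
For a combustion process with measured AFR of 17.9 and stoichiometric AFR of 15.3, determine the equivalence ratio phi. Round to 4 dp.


phi = AFR_stoich / AFR_actual
phi = 15.3 / 17.9 = 0.8547


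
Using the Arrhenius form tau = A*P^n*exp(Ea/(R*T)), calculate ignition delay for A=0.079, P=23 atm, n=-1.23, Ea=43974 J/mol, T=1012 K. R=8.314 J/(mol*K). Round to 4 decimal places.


tau = A * P^n * exp(Ea/(R*T))
P^n = 23^(-1.23) = 0.02113853
Ea/(R*T) = 43974/(8.314*1012) = 5.226434
exp(Ea/(R*T)) = 186.127817
tau = 0.079 * 0.02113853 * 186.127817 = 0.3108 ms


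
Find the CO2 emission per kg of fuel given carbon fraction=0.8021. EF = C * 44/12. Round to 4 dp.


EF = C_frac * (M_CO2 / M_C)
EF = 0.8021 * (44/12)
EF = 0.8021 * 3.666667 = 2.9410 kg_CO2/kg_fuel


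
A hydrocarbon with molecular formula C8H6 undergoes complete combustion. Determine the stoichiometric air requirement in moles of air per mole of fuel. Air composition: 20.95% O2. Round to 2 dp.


Balanced combustion: C8H6 + 9.5 O2 -> 8 CO2 + 3 H2O
O2 needed = C + H/4 = 8 + 6/4 = 9.50 moles
Air moles = O2 / 0.2095 = 9.50 / 0.2095 = 45.35 moles air


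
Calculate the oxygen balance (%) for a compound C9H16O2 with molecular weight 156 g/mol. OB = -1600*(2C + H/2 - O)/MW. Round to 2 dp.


OB = -1600 * (2C + H/2 - O) / MW
Inner = 2*9 + 16/2 - 2 = 24.00
OB = -1600 * 24.00 / 156 = -246.15%


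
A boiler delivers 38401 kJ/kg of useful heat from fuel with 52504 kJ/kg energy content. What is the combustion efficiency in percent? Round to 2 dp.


Efficiency = (Q_useful / Q_fuel) * 100
Efficiency = (38401 / 52504) * 100
Efficiency = 0.7314 * 100 = 73.14%


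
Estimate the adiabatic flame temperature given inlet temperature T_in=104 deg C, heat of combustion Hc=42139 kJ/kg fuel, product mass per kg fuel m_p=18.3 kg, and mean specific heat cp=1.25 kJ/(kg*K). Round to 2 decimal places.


T_ad = T_in + Hc / (m_p * cp)
Denominator = 18.3 * 1.25 = 22.8750
Temperature rise = 42139 / 22.8750 = 1842.14 K
T_ad = 104 + 1842.14 = 1946.14 deg C


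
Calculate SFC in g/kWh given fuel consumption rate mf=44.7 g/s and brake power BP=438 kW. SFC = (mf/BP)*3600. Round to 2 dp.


SFC = (mf / BP) * 3600
Rate = 44.7 / 438 = 0.102055 g/(s*kW)
SFC = 0.102055 * 3600 = 367.40 g/kWh


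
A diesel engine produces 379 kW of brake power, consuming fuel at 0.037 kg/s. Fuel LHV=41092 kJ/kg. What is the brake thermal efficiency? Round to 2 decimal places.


eta_BTE = (BP / (mf * LHV)) * 100
Denominator = 0.037 * 41092 = 1520.4040 kW
eta_BTE = (379 / 1520.4040) * 100 = 24.93%
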